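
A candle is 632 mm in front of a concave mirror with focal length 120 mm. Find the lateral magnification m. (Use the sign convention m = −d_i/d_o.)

1/d_i = 1/f − 1/d_o = 1/(120.0) − 1/(632) = 0.006751, so d_i = 148.1 mm.
m = −d_i/d_o = −(148.1)/(632) = -0.234.
The image is real, inverted and reduced, in front of the mirror.

m = -0.234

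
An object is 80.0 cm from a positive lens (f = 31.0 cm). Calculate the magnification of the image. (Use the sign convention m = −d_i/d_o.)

m = -0.633

1/d_i = 1/f − 1/d_o = 1/(31.00) − 1/(80.0) = 0.01976, so d_i = 50.61 cm.
m = −d_i/d_o = −(50.61)/(80.0) = -0.633.
The image is real, inverted and reduced, on the far side of the lens.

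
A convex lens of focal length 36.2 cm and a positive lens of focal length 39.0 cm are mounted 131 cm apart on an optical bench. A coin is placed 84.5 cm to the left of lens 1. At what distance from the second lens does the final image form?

92.1 cm

Lens 1: 1/d_i1 = 1/f₁ − 1/d_o1 = 1/(36.2) − 1/(84.5) = 0.01579, so d_i1 = 63.33 cm.
The intermediate image is 63.33 cm to the right of lens 1, which is 131 − (63.33) = 67.67 cm to the left of lens 2, so d_o2 = +67.67 cm.
Lens 2: 1/d_i2 = 1/f₂ − 1/d_o2 = 1/(39.0) − 1/(67.67) = 0.01086, so d_i2 = 92.1 cm.
The final image is real, 92.1 cm to the right of lens 2 (overall magnification ≈ 1.0).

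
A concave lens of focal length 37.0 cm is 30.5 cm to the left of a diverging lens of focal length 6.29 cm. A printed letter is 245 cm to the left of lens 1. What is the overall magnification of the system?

m = +0.0120

f₁ = −37.0 cm (diverging).
Lens 1: 1/d_i1 = 1/(-37.0) − 1/(245) = -0.03111, so d_i1 = -32.15 cm; m₁ = −d_i1/d_o1 = +0.1312.
d_o2 = 30.5 − (-32.15) = 62.65 cm.
f₂ = −6.29 cm (diverging).
Lens 2: 1/d_i2 = 1/(-6.29) − 1/(62.65) = -0.1749, so d_i2 = -5.716 cm; m₂ = −d_i2/d_o2 = +0.09124.
m = m₁·m₂ = (+0.1312)(+0.09124) = +0.0120.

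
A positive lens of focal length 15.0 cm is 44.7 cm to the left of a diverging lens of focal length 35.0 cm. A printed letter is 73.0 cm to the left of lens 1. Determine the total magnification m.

Lens 1: 1/d_i1 = 1/(15.0) − 1/(73.0) = 0.05297, so d_i1 = 18.88 cm; m₁ = −d_i1/d_o1 = -0.2586.
d_o2 = 44.7 − (18.88) = 25.82 cm.
f₂ = −35.0 cm (diverging).
Lens 2: 1/d_i2 = 1/(-35.0) − 1/(25.82) = -0.06730, so d_i2 = -14.86 cm; m₂ = −d_i2/d_o2 = +0.5755.
m = m₁·m₂ = (-0.2586)(+0.5755) = -0.149.

m = -0.149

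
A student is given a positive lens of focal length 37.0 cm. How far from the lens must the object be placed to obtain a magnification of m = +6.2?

m = −d_i/d_o ⇒ d_i = −m·d_o.
1/f = 1/d_o + 1/d_i = 1/d_o − 1/(m·d_o) = (1 − 1/m)/d_o, so d_o = f(1 − 1/m) = (37.00)(1 − 1/(+6.2)) = 31.0 cm.

31.0 cm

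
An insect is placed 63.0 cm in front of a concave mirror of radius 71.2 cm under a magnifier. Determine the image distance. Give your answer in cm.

81.9 cm

f = R/2 = 71.2/2 = 35.60 cm.
Mirror equation: 1/s_i = 1/f − 1/s_o = 1/(35.60) − 1/(63.0) = 0.02809 − 0.01587 = 0.01222, so s_i = 81.9 cm.
The image is real, inverted and enlarged, in front of the mirror.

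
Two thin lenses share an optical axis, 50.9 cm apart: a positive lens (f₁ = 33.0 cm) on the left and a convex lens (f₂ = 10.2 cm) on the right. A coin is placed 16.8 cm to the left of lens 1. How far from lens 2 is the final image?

Lens 1: 1/d_i1 = 1/f₁ − 1/d_o1 = 1/(33.0) − 1/(16.8) = -0.02922, so d_i1 = -34.22 cm.
The intermediate image is 34.22 cm to the left of lens 1 (virtual), which is 50.9 − (-34.22) = 85.12 cm to the left of lens 2, so d_o2 = +85.12 cm.
Lens 2: 1/d_i2 = 1/f₂ − 1/d_o2 = 1/(10.2) − 1/(85.12) = 0.08629, so d_i2 = 11.6 cm.
The final image is real, 11.6 cm to the right of lens 2 (overall magnification ≈ -0.28).

11.6 cm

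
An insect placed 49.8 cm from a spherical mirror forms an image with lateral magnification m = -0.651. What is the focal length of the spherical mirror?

m = −d_i/d_o ⇒ d_i = −m·d_o = −(-0.651)·(49.8) = 32.42 cm.
1/f = 1/d_o + 1/d_i = 1/(49.8) + 1/(32.42) = 0.05093, so f = 19.6 cm.
Since f is positive, the spherical mirror is concave.

f = 19.6 cm (concave)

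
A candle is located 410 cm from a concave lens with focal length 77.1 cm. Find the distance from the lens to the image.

64.9 cm

For a concave lens, f = -77.1 cm.
Lens equation: 1/d_i = 1/f − 1/d_o = 1/(-77.10) − 1/(410) = -0.01297 − 0.002439 = -0.01541, so d_i = -64.9 cm.
The image is virtual, upright and reduced, on the same side as the object.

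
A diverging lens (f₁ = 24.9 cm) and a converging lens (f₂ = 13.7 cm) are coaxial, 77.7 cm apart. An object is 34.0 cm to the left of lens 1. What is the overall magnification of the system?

m = -0.0739

f₁ = −24.9 cm (diverging).
Lens 1: 1/d_i1 = 1/(-24.9) − 1/(34.0) = -0.06957, so d_i1 = -14.37 cm; m₁ = −d_i1/d_o1 = +0.4226.
d_o2 = 77.7 − (-14.37) = 92.07 cm.
Lens 2: 1/d_i2 = 1/(13.7) − 1/(92.07) = 0.06213, so d_i2 = 16.09 cm; m₂ = −d_i2/d_o2 = -0.1748.
m = m₁·m₂ = (+0.4226)(-0.1748) = -0.0739.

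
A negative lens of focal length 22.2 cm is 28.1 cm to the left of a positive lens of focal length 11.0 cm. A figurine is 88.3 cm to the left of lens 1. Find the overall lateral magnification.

m = -0.0634

f₁ = −22.2 cm (diverging).
Lens 1: 1/d_i1 = 1/(-22.2) − 1/(88.3) = -0.05637, so d_i1 = -17.74 cm; m₁ = −d_i1/d_o1 = +0.2009.
d_o2 = 28.1 − (-17.74) = 45.84 cm.
Lens 2: 1/d_i2 = 1/(11.0) − 1/(45.84) = 0.06909, so d_i2 = 14.47 cm; m₂ = −d_i2/d_o2 = -0.3157.
m = m₁·m₂ = (+0.2009)(-0.3157) = -0.0634.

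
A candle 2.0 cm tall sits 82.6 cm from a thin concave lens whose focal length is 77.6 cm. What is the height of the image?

For a concave lens, f = -77.6 cm.
1/d_i = 1/f − 1/d_o = 1/(-77.60) − 1/(82.6) = -0.02499, so d_i = -40.01 cm.
m = −d_i/d_o = +0.4844.
|h_i| = |m|·h_o = 0.4844 × 2.0 = 0.969 cm. The image is virtual, upright and reduced, on the same side as the object.

0.969 cm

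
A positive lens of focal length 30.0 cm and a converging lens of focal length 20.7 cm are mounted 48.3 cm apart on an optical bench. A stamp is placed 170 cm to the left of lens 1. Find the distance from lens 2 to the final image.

Lens 1: 1/d_i1 = 1/f₁ − 1/d_o1 = 1/(30.0) − 1/(170) = 0.02745, so d_i1 = 36.43 cm.
The intermediate image is 36.43 cm to the right of lens 1, which is 48.3 − (36.43) = 11.87 cm to the left of lens 2, so d_o2 = +11.87 cm.
Lens 2: 1/d_i2 = 1/f₂ − 1/d_o2 = 1/(20.7) − 1/(11.87) = -0.03594, so d_i2 = -27.8 cm.
The final image is virtual, 27.8 cm to the left of lens 2 (overall magnification ≈ -0.50).

27.8 cm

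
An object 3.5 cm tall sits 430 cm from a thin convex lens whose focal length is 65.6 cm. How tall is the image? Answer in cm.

0.630 cm

1/d_i = 1/f − 1/d_o = 1/(65.60) − 1/(430) = 0.01292, so d_i = 77.41 cm.
m = −d_i/d_o = -0.1800.
|h_i| = |m|·h_o = 0.1800 × 3.5 = 0.630 cm. The image is real, inverted and reduced, on the far side of the lens.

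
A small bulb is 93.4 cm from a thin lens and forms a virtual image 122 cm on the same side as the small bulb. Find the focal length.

Virtual image ⇒ d_i = −122 cm.
1/f = 1/d_o + 1/d_i = 1/(93.4) + 1/(-122) = 0.002510, so f = 398 cm.
Since f is positive, the thin lens is converging.

f = 398 cm (converging)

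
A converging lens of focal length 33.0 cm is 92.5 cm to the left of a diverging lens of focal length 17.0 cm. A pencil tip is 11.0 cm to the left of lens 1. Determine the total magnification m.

Lens 1: 1/d_i1 = 1/(33.0) − 1/(11.0) = -0.06061, so d_i1 = -16.50 cm; m₁ = −d_i1/d_o1 = +1.500.
d_o2 = 92.5 − (-16.50) = 109.0 cm.
f₂ = −17.0 cm (diverging).
Lens 2: 1/d_i2 = 1/(-17.0) − 1/(109.0) = -0.06800, so d_i2 = -14.71 cm; m₂ = −d_i2/d_o2 = +0.1349.
m = m₁·m₂ = (+1.500)(+0.1349) = +0.202.

m = +0.202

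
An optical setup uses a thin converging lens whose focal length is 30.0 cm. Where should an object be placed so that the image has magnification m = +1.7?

m = −d_i/d_o ⇒ d_i = −m·d_o.
1/f = 1/d_o + 1/d_i = 1/d_o − 1/(m·d_o) = (1 − 1/m)/d_o, so d_o = f(1 − 1/m) = (30.00)(1 − 1/(+1.7)) = 12.4 cm.

12.4 cm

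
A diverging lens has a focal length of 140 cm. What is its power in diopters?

For a diverging lens, f = −140 cm.
f = -140 cm = -1.40 m.
P = 1/f = 1/(-1.40 m) = -0.714 D.

P = -0.714 D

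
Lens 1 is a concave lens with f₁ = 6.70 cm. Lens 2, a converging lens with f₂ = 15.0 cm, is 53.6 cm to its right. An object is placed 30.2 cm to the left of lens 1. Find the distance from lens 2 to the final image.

20.1 cm

Lens 1 is diverging, so f₁ = −6.70 cm.
Lens 1: 1/d_i1 = 1/f₁ − 1/d_o1 = 1/(-6.70) − 1/(30.2) = -0.1824, so d_i1 = -5.483 cm.
The intermediate image is 5.483 cm to the left of lens 1 (virtual), which is 53.6 − (-5.483) = 59.08 cm to the left of lens 2, so d_o2 = +59.08 cm.
Lens 2: 1/d_i2 = 1/f₂ − 1/d_o2 = 1/(15.0) − 1/(59.08) = 0.04974, so d_i2 = 20.1 cm.
The final image is real, 20.1 cm to the right of lens 2 (overall magnification ≈ -0.062).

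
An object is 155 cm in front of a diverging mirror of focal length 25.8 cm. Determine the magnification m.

For a diverging mirror, f = -25.8 cm.
1/d_i = 1/f − 1/d_o = 1/(-25.80) − 1/(155) = -0.04521, so d_i = -22.12 cm.
m = −d_i/d_o = −(-22.12)/(155) = +0.143.
The image is virtual, upright and reduced, behind the mirror.

m = +0.143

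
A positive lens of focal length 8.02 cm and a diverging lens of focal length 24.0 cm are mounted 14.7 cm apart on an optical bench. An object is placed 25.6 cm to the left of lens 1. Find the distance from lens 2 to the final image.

Lens 1: 1/d_i1 = 1/f₁ − 1/d_o1 = 1/(8.02) − 1/(25.6) = 0.08563, so d_i1 = 11.68 cm.
The intermediate image is 11.68 cm to the right of lens 1, which is 14.7 − (11.68) = 3.020 cm to the left of lens 2, so d_o2 = +3.020 cm.
Lens 2 is diverging, so f₂ = −24.0 cm.
Lens 2: 1/d_i2 = 1/f₂ − 1/d_o2 = 1/(-24.0) − 1/(3.020) = -0.3728, so d_i2 = -2.68 cm.
The final image is virtual, 2.68 cm to the left of lens 2 (overall magnification ≈ -0.41).

2.68 cm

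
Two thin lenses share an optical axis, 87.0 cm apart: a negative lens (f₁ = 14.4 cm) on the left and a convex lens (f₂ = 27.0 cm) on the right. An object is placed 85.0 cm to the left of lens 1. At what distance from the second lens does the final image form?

Lens 1 is diverging, so f₁ = −14.4 cm.
Lens 1: 1/d_i1 = 1/f₁ − 1/d_o1 = 1/(-14.4) − 1/(85.0) = -0.08121, so d_i1 = -12.31 cm.
The intermediate image is 12.31 cm to the left of lens 1 (virtual), which is 87.0 − (-12.31) = 99.31 cm to the left of lens 2, so d_o2 = +99.31 cm.
Lens 2: 1/d_i2 = 1/f₂ − 1/d_o2 = 1/(27.0) − 1/(99.31) = 0.02697, so d_i2 = 37.1 cm.
The final image is real, 37.1 cm to the right of lens 2 (overall magnification ≈ -0.054).

37.1 cm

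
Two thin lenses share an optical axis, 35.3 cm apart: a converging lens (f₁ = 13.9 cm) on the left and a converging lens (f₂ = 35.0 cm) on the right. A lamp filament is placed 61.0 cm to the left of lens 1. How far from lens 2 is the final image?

Lens 1: 1/d_i1 = 1/f₁ − 1/d_o1 = 1/(13.9) − 1/(61.0) = 0.05555, so d_i1 = 18.00 cm.
The intermediate image is 18.00 cm to the right of lens 1, which is 35.3 − (18.00) = 17.30 cm to the left of lens 2, so d_o2 = +17.30 cm.
Lens 2: 1/d_i2 = 1/f₂ − 1/d_o2 = 1/(35.0) − 1/(17.30) = -0.02923, so d_i2 = -34.2 cm.
The final image is virtual, 34.2 cm to the left of lens 2 (overall magnification ≈ -0.58).

34.2 cm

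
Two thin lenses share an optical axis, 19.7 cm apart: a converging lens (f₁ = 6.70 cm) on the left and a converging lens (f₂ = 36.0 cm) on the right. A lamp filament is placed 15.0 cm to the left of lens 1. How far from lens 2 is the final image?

9.62 cm

Lens 1: 1/d_i1 = 1/f₁ − 1/d_o1 = 1/(6.70) − 1/(15.0) = 0.08259, so d_i1 = 12.11 cm.
The intermediate image is 12.11 cm to the right of lens 1, which is 19.7 − (12.11) = 7.590 cm to the left of lens 2, so d_o2 = +7.590 cm.
Lens 2: 1/d_i2 = 1/f₂ − 1/d_o2 = 1/(36.0) − 1/(7.590) = -0.1040, so d_i2 = -9.62 cm.
The final image is virtual, 9.62 cm to the left of lens 2 (overall magnification ≈ -1.0).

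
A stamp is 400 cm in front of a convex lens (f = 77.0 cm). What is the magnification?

m = -0.238

1/d_i = 1/f − 1/d_o = 1/(77.00) − 1/(400) = 0.01049, so d_i = 95.36 cm.
m = −d_i/d_o = −(95.36)/(400) = -0.238.
The image is real, inverted and reduced, on the far side of the lens.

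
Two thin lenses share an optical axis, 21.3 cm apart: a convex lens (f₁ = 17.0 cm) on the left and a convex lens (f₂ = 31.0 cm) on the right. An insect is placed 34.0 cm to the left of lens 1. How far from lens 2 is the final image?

9.01 cm

Lens 1: 1/d_i1 = 1/f₁ − 1/d_o1 = 1/(17.0) − 1/(34.0) = 0.02941, so d_i1 = 34.00 cm.
The intermediate image is 34.00 cm to the right of lens 1, which lies 12.70 cm to the right of lens 2 — a virtual object — so d_o2 = −12.70 cm.
Lens 2: 1/d_i2 = 1/f₂ − 1/d_o2 = 1/(31.0) − 1/(-12.70) = 0.1110, so d_i2 = 9.01 cm.
The final image is real, 9.01 cm to the right of lens 2 (overall magnification ≈ -0.71).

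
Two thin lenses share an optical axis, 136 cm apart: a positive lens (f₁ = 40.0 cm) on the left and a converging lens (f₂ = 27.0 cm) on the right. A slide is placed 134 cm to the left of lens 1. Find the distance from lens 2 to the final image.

Lens 1: 1/d_i1 = 1/f₁ − 1/d_o1 = 1/(40.0) − 1/(134) = 0.01754, so d_i1 = 57.02 cm.
The intermediate image is 57.02 cm to the right of lens 1, which is 136 − (57.02) = 78.98 cm to the left of lens 2, so d_o2 = +78.98 cm.
Lens 2: 1/d_i2 = 1/f₂ − 1/d_o2 = 1/(27.0) − 1/(78.98) = 0.02438, so d_i2 = 41.0 cm.
The final image is real, 41.0 cm to the right of lens 2 (overall magnification ≈ 0.22).

41.0 cm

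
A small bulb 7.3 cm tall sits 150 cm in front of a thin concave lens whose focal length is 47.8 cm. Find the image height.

1.76 cm

For a concave lens, f = -47.8 cm.
1/d_i = 1/f − 1/d_o = 1/(-47.80) − 1/(150) = -0.02759, so d_i = -36.25 cm.
m = −d_i/d_o = +0.2417.
|h_i| = |m|·h_o = 0.2417 × 7.3 = 1.76 cm. The image is virtual, upright and reduced, on the same side as the object.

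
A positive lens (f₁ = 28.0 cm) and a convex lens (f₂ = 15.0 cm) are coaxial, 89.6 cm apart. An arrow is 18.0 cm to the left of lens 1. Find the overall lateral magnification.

Lens 1: 1/d_i1 = 1/(28.0) − 1/(18.0) = -0.01984, so d_i1 = -50.40 cm; m₁ = −d_i1/d_o1 = +2.800.
d_o2 = 89.6 − (-50.40) = 140.0 cm.
Lens 2: 1/d_i2 = 1/(15.0) − 1/(140.0) = 0.05952, so d_i2 = 16.80 cm; m₂ = −d_i2/d_o2 = -0.1200.
m = m₁·m₂ = (+2.800)(-0.1200) = -0.336.

m = -0.336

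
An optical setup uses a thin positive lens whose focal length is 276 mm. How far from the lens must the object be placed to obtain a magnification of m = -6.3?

320 mm

m = −d_i/d_o ⇒ d_i = −m·d_o.
1/f = 1/d_o + 1/d_i = 1/d_o − 1/(m·d_o) = (1 − 1/m)/d_o, so d_o = f(1 − 1/m) = (276.0)(1 − 1/(-6.3)) = 320 mm.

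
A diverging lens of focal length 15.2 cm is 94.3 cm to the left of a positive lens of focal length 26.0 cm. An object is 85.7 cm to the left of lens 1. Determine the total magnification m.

m = -0.0482

f₁ = −15.2 cm (diverging).
Lens 1: 1/d_i1 = 1/(-15.2) − 1/(85.7) = -0.07746, so d_i1 = -12.91 cm; m₁ = −d_i1/d_o1 = +0.1506.
d_o2 = 94.3 − (-12.91) = 107.2 cm.
Lens 2: 1/d_i2 = 1/(26.0) − 1/(107.2) = 0.02913, so d_i2 = 34.33 cm; m₂ = −d_i2/d_o2 = -0.3202.
m = m₁·m₂ = (+0.1506)(-0.3202) = -0.0482.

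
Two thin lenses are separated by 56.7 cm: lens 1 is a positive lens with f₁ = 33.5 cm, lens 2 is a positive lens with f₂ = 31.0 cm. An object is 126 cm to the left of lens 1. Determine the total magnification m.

m = -0.563

Lens 1: 1/d_i1 = 1/(33.5) − 1/(126) = 0.02191, so d_i1 = 45.63 cm; m₁ = −d_i1/d_o1 = -0.3621.
d_o2 = 56.7 − (45.63) = 11.07 cm.
Lens 2: 1/d_i2 = 1/(31.0) − 1/(11.07) = -0.05808, so d_i2 = -17.22 cm; m₂ = −d_i2/d_o2 = +1.555.
m = m₁·m₂ = (-0.3621)(+1.555) = -0.563.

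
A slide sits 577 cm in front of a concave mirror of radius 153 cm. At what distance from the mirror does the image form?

f = R/2 = 153/2 = 76.50 cm.
Mirror equation: 1/q = 1/f − 1/p = 1/(76.50) − 1/(577) = 0.01307 − 0.001733 = 0.01134, so q = 88.2 cm.
The image is real, inverted and reduced, in front of the mirror.

88.2 cm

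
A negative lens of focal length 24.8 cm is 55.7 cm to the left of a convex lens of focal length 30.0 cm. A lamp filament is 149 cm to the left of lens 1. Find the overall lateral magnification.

m = -0.0912

f₁ = −24.8 cm (diverging).
Lens 1: 1/d_i1 = 1/(-24.8) − 1/(149) = -0.04703, so d_i1 = -21.26 cm; m₁ = −d_i1/d_o1 = +0.1427.
d_o2 = 55.7 − (-21.26) = 76.96 cm.
Lens 2: 1/d_i2 = 1/(30.0) − 1/(76.96) = 0.02034, so d_i2 = 49.17 cm; m₂ = −d_i2/d_o2 = -0.6388.
m = m₁·m₂ = (+0.1427)(-0.6388) = -0.0912.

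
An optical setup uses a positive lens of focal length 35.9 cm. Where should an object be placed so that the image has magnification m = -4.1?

m = −d_i/d_o ⇒ d_i = −m·d_o.
1/f = 1/d_o + 1/d_i = 1/d_o − 1/(m·d_o) = (1 − 1/m)/d_o, so d_o = f(1 − 1/m) = (35.90)(1 − 1/(-4.1)) = 44.7 cm.

44.7 cm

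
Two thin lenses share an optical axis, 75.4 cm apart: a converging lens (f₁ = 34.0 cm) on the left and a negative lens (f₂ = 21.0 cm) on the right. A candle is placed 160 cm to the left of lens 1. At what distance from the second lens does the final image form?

Lens 1: 1/d_i1 = 1/f₁ − 1/d_o1 = 1/(34.0) − 1/(160) = 0.02316, so d_i1 = 43.17 cm.
The intermediate image is 43.17 cm to the right of lens 1, which is 75.4 − (43.17) = 32.23 cm to the left of lens 2, so d_o2 = +32.23 cm.
Lens 2 is diverging, so f₂ = −21.0 cm.
Lens 2: 1/d_i2 = 1/f₂ − 1/d_o2 = 1/(-21.0) − 1/(32.23) = -0.07865, so d_i2 = -12.7 cm.
The final image is virtual, 12.7 cm to the left of lens 2 (overall magnification ≈ -0.11).

12.7 cm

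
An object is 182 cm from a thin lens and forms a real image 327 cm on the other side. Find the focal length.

Real image ⇒ d_i = +327 cm.
1/f = 1/d_o + 1/d_i = 1/(182) + 1/(327) = 0.008553, so f = 117 cm.
Since f is positive, the thin lens is converging.

f = 117 cm (converging)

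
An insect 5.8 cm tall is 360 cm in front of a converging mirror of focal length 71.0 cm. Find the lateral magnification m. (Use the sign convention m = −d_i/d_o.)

1/d_i = 1/f − 1/d_o = 1/(71.00) − 1/(360) = 0.01131, so d_i = 88.44 cm.
m = −d_i/d_o = −(88.44)/(360) = -0.246.
The image is real, inverted and reduced, in front of the mirror.

m = -0.246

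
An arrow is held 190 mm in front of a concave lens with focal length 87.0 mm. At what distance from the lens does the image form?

59.7 mm

For a concave lens, f = -87.0 mm.
Lens equation: 1/d_i = 1/f − 1/d_o = 1/(-87.00) − 1/(190) = -0.01149 − 0.005263 = -0.01676, so d_i = -59.7 mm.
The image is virtual, upright and reduced, on the same side as the object.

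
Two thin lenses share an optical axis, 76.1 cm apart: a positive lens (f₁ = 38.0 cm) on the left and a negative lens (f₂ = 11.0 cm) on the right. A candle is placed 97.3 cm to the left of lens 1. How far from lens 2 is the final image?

6.11 cm

Lens 1: 1/d_i1 = 1/f₁ − 1/d_o1 = 1/(38.0) − 1/(97.3) = 0.01604, so d_i1 = 62.35 cm.
The intermediate image is 62.35 cm to the right of lens 1, which is 76.1 − (62.35) = 13.75 cm to the left of lens 2, so d_o2 = +13.75 cm.
Lens 2 is diverging, so f₂ = −11.0 cm.
Lens 2: 1/d_i2 = 1/f₂ − 1/d_o2 = 1/(-11.0) − 1/(13.75) = -0.1636, so d_i2 = -6.11 cm.
The final image is virtual, 6.11 cm to the left of lens 2 (overall magnification ≈ -0.28).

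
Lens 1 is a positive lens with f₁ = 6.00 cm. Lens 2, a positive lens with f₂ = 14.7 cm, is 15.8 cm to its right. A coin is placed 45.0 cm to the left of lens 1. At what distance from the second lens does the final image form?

Lens 1: 1/d_i1 = 1/f₁ − 1/d_o1 = 1/(6.00) − 1/(45.0) = 0.1444, so d_i1 = 6.923 cm.
The intermediate image is 6.923 cm to the right of lens 1, which is 15.8 − (6.923) = 8.877 cm to the left of lens 2, so d_o2 = +8.877 cm.
Lens 2: 1/d_i2 = 1/f₂ − 1/d_o2 = 1/(14.7) − 1/(8.877) = -0.04462, so d_i2 = -22.4 cm.
The final image is virtual, 22.4 cm to the left of lens 2 (overall magnification ≈ -0.39).

22.4 cm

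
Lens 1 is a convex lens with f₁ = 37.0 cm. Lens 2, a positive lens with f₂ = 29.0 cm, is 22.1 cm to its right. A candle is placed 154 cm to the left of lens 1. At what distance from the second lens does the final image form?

13.9 cm

Lens 1: 1/d_i1 = 1/f₁ − 1/d_o1 = 1/(37.0) − 1/(154) = 0.02053, so d_i1 = 48.70 cm.
The intermediate image is 48.70 cm to the right of lens 1, which lies 26.60 cm to the right of lens 2 — a virtual object — so d_o2 = −26.60 cm.
Lens 2: 1/d_i2 = 1/f₂ − 1/d_o2 = 1/(29.0) − 1/(-26.60) = 0.07208, so d_i2 = 13.9 cm.
The final image is real, 13.9 cm to the right of lens 2 (overall magnification ≈ -0.16).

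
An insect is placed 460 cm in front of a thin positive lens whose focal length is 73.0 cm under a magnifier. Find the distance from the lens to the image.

Thin-lens equation: 1/d_i = 1/f − 1/d_o = 1/(73.00) − 1/(460) = 0.01370 − 0.002174 = 0.01152, so d_i = 86.8 cm.
The image is real, inverted and reduced, on the far side of the lens.

86.8 cm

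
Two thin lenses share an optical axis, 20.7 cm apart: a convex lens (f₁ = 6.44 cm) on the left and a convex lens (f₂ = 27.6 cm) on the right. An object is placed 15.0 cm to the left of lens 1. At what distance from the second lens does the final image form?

14.3 cm

Lens 1: 1/d_i1 = 1/f₁ − 1/d_o1 = 1/(6.44) − 1/(15.0) = 0.08861, so d_i1 = 11.29 cm.
The intermediate image is 11.29 cm to the right of lens 1, which is 20.7 − (11.29) = 9.410 cm to the left of lens 2, so d_o2 = +9.410 cm.
Lens 2: 1/d_i2 = 1/f₂ − 1/d_o2 = 1/(27.6) − 1/(9.410) = -0.07004, so d_i2 = -14.3 cm.
The final image is virtual, 14.3 cm to the left of lens 2 (overall magnification ≈ -1.1).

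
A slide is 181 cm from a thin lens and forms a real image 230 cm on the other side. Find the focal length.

Real image ⇒ d_i = +230 cm.
1/f = 1/d_o + 1/d_i = 1/(181) + 1/(230) = 0.009873, so f = 101 cm.
Since f is positive, the thin lens is converging.

f = 101 cm (converging)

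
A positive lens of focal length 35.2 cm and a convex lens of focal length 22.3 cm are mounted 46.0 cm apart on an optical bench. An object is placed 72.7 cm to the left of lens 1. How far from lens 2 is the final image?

Lens 1: 1/d_i1 = 1/f₁ − 1/d_o1 = 1/(35.2) − 1/(72.7) = 0.01465, so d_i1 = 68.24 cm.
The intermediate image is 68.24 cm to the right of lens 1, which lies 22.24 cm to the right of lens 2 — a virtual object — so d_o2 = −22.24 cm.
Lens 2: 1/d_i2 = 1/f₂ − 1/d_o2 = 1/(22.3) − 1/(-22.24) = 0.08981, so d_i2 = 11.1 cm.
The final image is real, 11.1 cm to the right of lens 2 (overall magnification ≈ -0.47).

11.1 cm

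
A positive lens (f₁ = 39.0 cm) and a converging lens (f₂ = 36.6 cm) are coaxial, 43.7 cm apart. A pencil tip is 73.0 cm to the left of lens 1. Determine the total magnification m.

Lens 1: 1/d_i1 = 1/(39.0) − 1/(73.0) = 0.01194, so d_i1 = 83.74 cm; m₁ = −d_i1/d_o1 = -1.147.
d_o2 = 43.7 − (83.74) = -40.04 cm (virtual object).
Lens 2: 1/d_i2 = 1/(36.6) − 1/(-40.04) = 0.05230, so d_i2 = 19.12 cm; m₂ = −d_i2/d_o2 = +0.4776.
m = m₁·m₂ = (-1.147)(+0.4776) = -0.548.

m = -0.548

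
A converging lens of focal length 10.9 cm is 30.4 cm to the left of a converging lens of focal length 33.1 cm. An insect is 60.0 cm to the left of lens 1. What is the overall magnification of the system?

Lens 1: 1/d_i1 = 1/(10.9) − 1/(60.0) = 0.07508, so d_i1 = 13.32 cm; m₁ = −d_i1/d_o1 = -0.2220.
d_o2 = 30.4 − (13.32) = 17.08 cm.
Lens 2: 1/d_i2 = 1/(33.1) − 1/(17.08) = -0.02834, so d_i2 = -35.29 cm; m₂ = −d_i2/d_o2 = +2.066.
m = m₁·m₂ = (-0.2220)(+2.066) = -0.459.

m = -0.459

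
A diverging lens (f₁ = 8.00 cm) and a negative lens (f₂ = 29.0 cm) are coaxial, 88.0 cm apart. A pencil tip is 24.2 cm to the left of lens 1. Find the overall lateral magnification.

f₁ = −8.00 cm (diverging).
Lens 1: 1/d_i1 = 1/(-8.00) − 1/(24.2) = -0.1663, so d_i1 = -6.012 cm; m₁ = −d_i1/d_o1 = +0.2484.
d_o2 = 88.0 − (-6.012) = 94.01 cm.
f₂ = −29.0 cm (diverging).
Lens 2: 1/d_i2 = 1/(-29.0) − 1/(94.01) = -0.04512, so d_i2 = -22.16 cm; m₂ = −d_i2/d_o2 = +0.2358.
m = m₁·m₂ = (+0.2484)(+0.2358) = +0.0586.

m = +0.0586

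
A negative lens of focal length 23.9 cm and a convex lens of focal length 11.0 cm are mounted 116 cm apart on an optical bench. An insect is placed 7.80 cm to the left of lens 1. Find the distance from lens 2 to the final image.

12.1 cm

Lens 1 is diverging, so f₁ = −23.9 cm.
Lens 1: 1/d_i1 = 1/f₁ − 1/d_o1 = 1/(-23.9) − 1/(7.80) = -0.1700, so d_i1 = -5.881 cm.
The intermediate image is 5.881 cm to the left of lens 1 (virtual), which is 116 − (-5.881) = 121.9 cm to the left of lens 2, so d_o2 = +121.9 cm.
Lens 2: 1/d_i2 = 1/f₂ − 1/d_o2 = 1/(11.0) − 1/(121.9) = 0.08271, so d_i2 = 12.1 cm.
The final image is real, 12.1 cm to the right of lens 2 (overall magnification ≈ -0.075).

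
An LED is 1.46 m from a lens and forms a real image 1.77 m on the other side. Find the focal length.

f = 0.800 m (converging)

Real image ⇒ d_i = +1.77 m.
1/f = 1/d_o + 1/d_i = 1/(1.46) + 1/(1.77) = 1.250, so f = 0.800 m.
Since f is positive, the lens is converging.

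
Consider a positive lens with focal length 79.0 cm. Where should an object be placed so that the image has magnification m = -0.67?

m = −d_i/d_o ⇒ d_i = −m·d_o.
1/f = 1/d_o + 1/d_i = 1/d_o − 1/(m·d_o) = (1 − 1/m)/d_o, so d_o = f(1 − 1/m) = (79.00)(1 − 1/(-0.67)) = 197 cm.

197 cm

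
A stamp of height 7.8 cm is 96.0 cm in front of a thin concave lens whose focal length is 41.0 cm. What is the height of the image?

2.33 cm

For a concave lens, f = -41.0 cm.
1/d_i = 1/f − 1/d_o = 1/(-41.00) − 1/(96.0) = -0.03481, so d_i = -28.73 cm.
m = −d_i/d_o = +0.2993.
|h_i| = |m|·h_o = 0.2993 × 7.8 = 2.33 cm. The image is virtual, upright and reduced, on the same side as the object.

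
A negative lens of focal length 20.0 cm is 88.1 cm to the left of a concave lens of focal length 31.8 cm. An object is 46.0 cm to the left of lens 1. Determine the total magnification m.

f₁ = −20.0 cm (diverging).
Lens 1: 1/d_i1 = 1/(-20.0) − 1/(46.0) = -0.07174, so d_i1 = -13.94 cm; m₁ = −d_i1/d_o1 = +0.3030.
d_o2 = 88.1 − (-13.94) = 102.0 cm.
f₂ = −31.8 cm (diverging).
Lens 2: 1/d_i2 = 1/(-31.8) − 1/(102.0) = -0.04125, so d_i2 = -24.24 cm; m₂ = −d_i2/d_o2 = +0.2377.
m = m₁·m₂ = (+0.3030)(+0.2377) = +0.0720.

m = +0.0720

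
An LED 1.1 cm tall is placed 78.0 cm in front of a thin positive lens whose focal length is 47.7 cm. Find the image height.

1/d_i = 1/f − 1/d_o = 1/(47.70) − 1/(78.0) = 0.008144, so d_i = 122.8 cm.
m = −d_i/d_o = -1.574.
|h_i| = |m|·h_o = 1.574 × 1.1 = 1.73 cm. The image is real, inverted and enlarged, on the far side of the lens.

1.73 cm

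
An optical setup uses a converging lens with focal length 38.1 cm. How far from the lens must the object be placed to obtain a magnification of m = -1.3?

67.4 cm

m = −d_i/d_o ⇒ d_i = −m·d_o.
1/f = 1/d_o + 1/d_i = 1/d_o − 1/(m·d_o) = (1 − 1/m)/d_o, so d_o = f(1 − 1/m) = (38.10)(1 − 1/(-1.3)) = 67.4 cm.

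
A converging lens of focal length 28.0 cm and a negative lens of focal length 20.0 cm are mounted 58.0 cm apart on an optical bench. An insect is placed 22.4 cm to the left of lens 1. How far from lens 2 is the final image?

Lens 1: 1/d_i1 = 1/f₁ − 1/d_o1 = 1/(28.0) − 1/(22.4) = -0.008929, so d_i1 = -112.0 cm.
The intermediate image is 112.0 cm to the left of lens 1 (virtual), which is 58.0 − (-112.0) = 170.0 cm to the left of lens 2, so d_o2 = +170.0 cm.
Lens 2 is diverging, so f₂ = −20.0 cm.
Lens 2: 1/d_i2 = 1/f₂ − 1/d_o2 = 1/(-20.0) − 1/(170.0) = -0.05588, so d_i2 = -17.9 cm.
The final image is virtual, 17.9 cm to the left of lens 2 (overall magnification ≈ 0.53).

17.9 cm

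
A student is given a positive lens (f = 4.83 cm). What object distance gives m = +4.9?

m = −d_i/d_o ⇒ d_i = −m·d_o.
1/f = 1/d_o + 1/d_i = 1/d_o − 1/(m·d_o) = (1 − 1/m)/d_o, so d_o = f(1 − 1/m) = (4.830)(1 − 1/(+4.9)) = 3.84 cm.

3.84 cm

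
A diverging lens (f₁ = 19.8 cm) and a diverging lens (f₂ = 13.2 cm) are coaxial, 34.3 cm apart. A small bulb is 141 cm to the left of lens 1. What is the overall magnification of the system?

m = +0.0251

f₁ = −19.8 cm (diverging).
Lens 1: 1/d_i1 = 1/(-19.8) − 1/(141) = -0.05760, so d_i1 = -17.36 cm; m₁ = −d_i1/d_o1 = +0.1231.
d_o2 = 34.3 − (-17.36) = 51.66 cm.
f₂ = −13.2 cm (diverging).
Lens 2: 1/d_i2 = 1/(-13.2) − 1/(51.66) = -0.09511, so d_i2 = -10.51 cm; m₂ = −d_i2/d_o2 = +0.2035.
m = m₁·m₂ = (+0.1231)(+0.2035) = +0.0251.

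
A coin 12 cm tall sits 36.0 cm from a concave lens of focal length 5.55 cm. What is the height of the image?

1.60 cm

For a concave lens, f = -5.55 cm.
1/d_i = 1/f − 1/d_o = 1/(-5.550) − 1/(36.0) = -0.2080, so d_i = -4.809 cm.
m = −d_i/d_o = +0.1336.
|h_i| = |m|·h_o = 0.1336 × 12 = 1.60 cm. The image is virtual, upright and reduced, on the same side as the object.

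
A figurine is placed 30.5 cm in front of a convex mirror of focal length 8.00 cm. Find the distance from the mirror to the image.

For a convex mirror, f = -8.00 cm.
Mirror equation: 1/q = 1/f − 1/p = 1/(-8.000) − 1/(30.5) = -0.1250 − 0.03279 = -0.1578, so q = -6.34 cm.
The image is virtual, upright and reduced, behind the mirror.

6.34 cm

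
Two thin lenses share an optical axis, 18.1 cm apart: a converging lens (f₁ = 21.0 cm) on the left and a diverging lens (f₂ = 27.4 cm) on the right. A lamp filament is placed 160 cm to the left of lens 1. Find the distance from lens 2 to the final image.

Lens 1: 1/d_i1 = 1/f₁ − 1/d_o1 = 1/(21.0) − 1/(160) = 0.04137, so d_i1 = 24.17 cm.
The intermediate image is 24.17 cm to the right of lens 1, which lies 6.070 cm to the right of lens 2 — a virtual object — so d_o2 = −6.070 cm.
Lens 2 is diverging, so f₂ = −27.4 cm.
Lens 2: 1/d_i2 = 1/f₂ − 1/d_o2 = 1/(-27.4) − 1/(-6.070) = 0.1282, so d_i2 = 7.80 cm.
The final image is real, 7.80 cm to the right of lens 2 (overall magnification ≈ -0.19).

7.80 cm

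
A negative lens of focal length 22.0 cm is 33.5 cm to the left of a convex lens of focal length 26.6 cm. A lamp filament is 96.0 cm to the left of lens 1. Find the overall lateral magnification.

m = -0.200

f₁ = −22.0 cm (diverging).
Lens 1: 1/d_i1 = 1/(-22.0) − 1/(96.0) = -0.05587, so d_i1 = -17.90 cm; m₁ = −d_i1/d_o1 = +0.1865.
d_o2 = 33.5 − (-17.90) = 51.40 cm.
Lens 2: 1/d_i2 = 1/(26.6) − 1/(51.40) = 0.01814, so d_i2 = 55.13 cm; m₂ = −d_i2/d_o2 = -1.073.
m = m₁·m₂ = (+0.1865)(-1.073) = -0.200.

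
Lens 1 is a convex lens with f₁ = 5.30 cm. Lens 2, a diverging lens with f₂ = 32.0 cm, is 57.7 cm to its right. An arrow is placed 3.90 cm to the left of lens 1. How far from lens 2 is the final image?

22.2 cm

Lens 1: 1/d_i1 = 1/f₁ − 1/d_o1 = 1/(5.30) − 1/(3.90) = -0.06773, so d_i1 = -14.76 cm.
The intermediate image is 14.76 cm to the left of lens 1 (virtual), which is 57.7 − (-14.76) = 72.46 cm to the left of lens 2, so d_o2 = +72.46 cm.
Lens 2 is diverging, so f₂ = −32.0 cm.
Lens 2: 1/d_i2 = 1/f₂ − 1/d_o2 = 1/(-32.0) − 1/(72.46) = -0.04505, so d_i2 = -22.2 cm.
The final image is virtual, 22.2 cm to the left of lens 2 (overall magnification ≈ 1.2).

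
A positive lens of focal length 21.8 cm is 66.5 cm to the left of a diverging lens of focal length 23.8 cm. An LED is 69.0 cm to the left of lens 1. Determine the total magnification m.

Lens 1: 1/d_i1 = 1/(21.8) − 1/(69.0) = 0.03138, so d_i1 = 31.87 cm; m₁ = −d_i1/d_o1 = -0.4619.
d_o2 = 66.5 − (31.87) = 34.63 cm.
f₂ = −23.8 cm (diverging).
Lens 2: 1/d_i2 = 1/(-23.8) − 1/(34.63) = -0.07089, so d_i2 = -14.11 cm; m₂ = −d_i2/d_o2 = +0.4073.
m = m₁·m₂ = (-0.4619)(+0.4073) = -0.188.

m = -0.188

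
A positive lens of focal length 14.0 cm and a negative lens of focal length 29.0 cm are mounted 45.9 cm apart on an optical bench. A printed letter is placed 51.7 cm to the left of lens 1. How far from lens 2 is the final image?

13.9 cm

Lens 1: 1/d_i1 = 1/f₁ − 1/d_o1 = 1/(14.0) − 1/(51.7) = 0.05209, so d_i1 = 19.20 cm.
The intermediate image is 19.20 cm to the right of lens 1, which is 45.9 − (19.20) = 26.70 cm to the left of lens 2, so d_o2 = +26.70 cm.
Lens 2 is diverging, so f₂ = −29.0 cm.
Lens 2: 1/d_i2 = 1/f₂ − 1/d_o2 = 1/(-29.0) − 1/(26.70) = -0.07194, so d_i2 = -13.9 cm.
The final image is virtual, 13.9 cm to the left of lens 2 (overall magnification ≈ -0.19).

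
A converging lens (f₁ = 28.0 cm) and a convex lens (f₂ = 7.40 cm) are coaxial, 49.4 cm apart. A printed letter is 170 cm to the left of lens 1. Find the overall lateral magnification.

m = +0.172

Lens 1: 1/d_i1 = 1/(28.0) − 1/(170) = 0.02983, so d_i1 = 33.52 cm; m₁ = −d_i1/d_o1 = -0.1972.
d_o2 = 49.4 − (33.52) = 15.88 cm.
Lens 2: 1/d_i2 = 1/(7.40) − 1/(15.88) = 0.07216, so d_i2 = 13.86 cm; m₂ = −d_i2/d_o2 = -0.8726.
m = m₁·m₂ = (-0.1972)(-0.8726) = +0.172.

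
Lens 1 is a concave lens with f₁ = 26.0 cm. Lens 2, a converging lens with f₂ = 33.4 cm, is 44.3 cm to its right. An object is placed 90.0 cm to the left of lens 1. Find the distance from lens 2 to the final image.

Lens 1 is diverging, so f₁ = −26.0 cm.
Lens 1: 1/d_i1 = 1/f₁ − 1/d_o1 = 1/(-26.0) − 1/(90.0) = -0.04957, so d_i1 = -20.17 cm.
The intermediate image is 20.17 cm to the left of lens 1 (virtual), which is 44.3 − (-20.17) = 64.47 cm to the left of lens 2, so d_o2 = +64.47 cm.
Lens 2: 1/d_i2 = 1/f₂ − 1/d_o2 = 1/(33.4) − 1/(64.47) = 0.01443, so d_i2 = 69.3 cm.
The final image is real, 69.3 cm to the right of lens 2 (overall magnification ≈ -0.24).

69.3 cm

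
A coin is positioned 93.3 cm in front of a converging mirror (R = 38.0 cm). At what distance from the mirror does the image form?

23.9 cm

f = R/2 = 38.0/2 = 19.00 cm.
Mirror equation: 1/v = 1/f − 1/u = 1/(19.00) − 1/(93.3) = 0.05263 − 0.01072 = 0.04191, so v = 23.9 cm.
The image is real, inverted and reduced, in front of the mirror.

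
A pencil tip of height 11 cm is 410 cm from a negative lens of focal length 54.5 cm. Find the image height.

1.29 cm

For a negative lens, f = -54.5 cm.
1/d_i = 1/f − 1/d_o = 1/(-54.50) − 1/(410) = -0.02079, so d_i = -48.11 cm.
m = −d_i/d_o = +0.1173.
|h_i| = |m|·h_o = 0.1173 × 11 = 1.29 cm. The image is virtual, upright and reduced, on the same side as the object.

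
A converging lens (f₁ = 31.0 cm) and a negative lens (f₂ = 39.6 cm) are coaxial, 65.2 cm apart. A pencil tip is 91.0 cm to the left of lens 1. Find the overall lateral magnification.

Lens 1: 1/d_i1 = 1/(31.0) − 1/(91.0) = 0.02127, so d_i1 = 47.02 cm; m₁ = −d_i1/d_o1 = -0.5167.
d_o2 = 65.2 − (47.02) = 18.18 cm.
f₂ = −39.6 cm (diverging).
Lens 2: 1/d_i2 = 1/(-39.6) − 1/(18.18) = -0.08026, so d_i2 = -12.46 cm; m₂ = −d_i2/d_o2 = +0.6854.
m = m₁·m₂ = (-0.5167)(+0.6854) = -0.354.

m = -0.354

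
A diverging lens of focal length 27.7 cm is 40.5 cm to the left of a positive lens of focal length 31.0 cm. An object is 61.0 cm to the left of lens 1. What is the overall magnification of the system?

m = -0.339

f₁ = −27.7 cm (diverging).
Lens 1: 1/d_i1 = 1/(-27.7) − 1/(61.0) = -0.05249, so d_i1 = -19.05 cm; m₁ = −d_i1/d_o1 = +0.3123.
d_o2 = 40.5 − (-19.05) = 59.55 cm.
Lens 2: 1/d_i2 = 1/(31.0) − 1/(59.55) = 0.01547, so d_i2 = 64.66 cm; m₂ = −d_i2/d_o2 = -1.086.
m = m₁·m₂ = (+0.3123)(-1.086) = -0.339.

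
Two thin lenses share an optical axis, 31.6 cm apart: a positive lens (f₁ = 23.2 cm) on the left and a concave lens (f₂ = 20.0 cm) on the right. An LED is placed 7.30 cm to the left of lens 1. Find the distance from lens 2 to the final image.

Lens 1: 1/d_i1 = 1/f₁ − 1/d_o1 = 1/(23.2) − 1/(7.30) = -0.09388, so d_i1 = -10.65 cm.
The intermediate image is 10.65 cm to the left of lens 1 (virtual), which is 31.6 − (-10.65) = 42.25 cm to the left of lens 2, so d_o2 = +42.25 cm.
Lens 2 is diverging, so f₂ = −20.0 cm.
Lens 2: 1/d_i2 = 1/f₂ − 1/d_o2 = 1/(-20.0) − 1/(42.25) = -0.07367, so d_i2 = -13.6 cm.
The final image is virtual, 13.6 cm to the left of lens 2 (overall magnification ≈ 0.47).

13.6 cm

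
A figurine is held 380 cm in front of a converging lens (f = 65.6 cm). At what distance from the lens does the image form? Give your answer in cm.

79.3 cm

Thin-lens equation: 1/v = 1/f − 1/u = 1/(65.60) − 1/(380) = 0.01524 − 0.002632 = 0.01261, so v = 79.3 cm.
The image is real, inverted and reduced, on the far side of the lens.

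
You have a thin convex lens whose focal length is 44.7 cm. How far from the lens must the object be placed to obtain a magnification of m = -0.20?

268 cm

m = −d_i/d_o ⇒ d_i = −m·d_o.
1/f = 1/d_o + 1/d_i = 1/d_o − 1/(m·d_o) = (1 − 1/m)/d_o, so d_o = f(1 − 1/m) = (44.70)(1 − 1/(-0.20)) = 268 cm.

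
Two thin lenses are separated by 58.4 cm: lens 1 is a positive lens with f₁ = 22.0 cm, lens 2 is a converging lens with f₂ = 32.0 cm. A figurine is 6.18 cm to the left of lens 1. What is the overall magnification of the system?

Lens 1: 1/d_i1 = 1/(22.0) − 1/(6.18) = -0.1164, so d_i1 = -8.594 cm; m₁ = −d_i1/d_o1 = +1.391.
d_o2 = 58.4 − (-8.594) = 66.99 cm.
Lens 2: 1/d_i2 = 1/(32.0) − 1/(66.99) = 0.01632, so d_i2 = 61.27 cm; m₂ = −d_i2/d_o2 = -0.9145.
m = m₁·m₂ = (+1.391)(-0.9145) = -1.27.

m = -1.27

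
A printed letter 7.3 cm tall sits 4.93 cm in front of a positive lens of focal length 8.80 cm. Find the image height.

16.6 cm

1/d_i = 1/f − 1/d_o = 1/(8.800) − 1/(4.93) = -0.08920, so d_i = -11.21 cm.
m = −d_i/d_o = +2.274.
|h_i| = |m|·h_o = 2.274 × 7.3 = 16.6 cm. The image is virtual, upright and enlarged, on the same side as the object.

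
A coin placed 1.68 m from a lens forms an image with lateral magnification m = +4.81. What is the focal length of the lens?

f = 2.12 m (converging)

m = −d_i/d_o ⇒ d_i = −m·d_o = −(+4.81)·(1.68) = -8.081 m.
1/f = 1/d_o + 1/d_i = 1/(1.68) + 1/(-8.081) = 0.4715, so f = 2.12 m.
Since f is positive, the lens is converging.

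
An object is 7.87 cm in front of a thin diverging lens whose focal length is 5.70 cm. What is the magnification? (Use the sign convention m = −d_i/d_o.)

For a diverging lens, f = -5.70 cm.
1/d_i = 1/f − 1/d_o = 1/(-5.700) − 1/(7.87) = -0.3025, so d_i = -3.306 cm.
m = −d_i/d_o = −(-3.306)/(7.87) = +0.420.
The image is virtual, upright and reduced, on the same side as the object.

m = +0.420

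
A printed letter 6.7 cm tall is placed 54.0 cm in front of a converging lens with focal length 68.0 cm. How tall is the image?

1/d_i = 1/f − 1/d_o = 1/(68.00) − 1/(54.0) = -0.003813, so d_i = -262.3 cm.
m = −d_i/d_o = +4.857.
|h_i| = |m|·h_o = 4.857 × 6.7 = 32.5 cm. The image is virtual, upright and enlarged, on the same side as the object.

32.5 cm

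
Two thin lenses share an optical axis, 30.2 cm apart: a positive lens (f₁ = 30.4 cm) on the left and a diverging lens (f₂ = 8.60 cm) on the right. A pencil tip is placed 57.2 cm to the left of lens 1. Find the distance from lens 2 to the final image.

11.4 cm

Lens 1: 1/d_i1 = 1/f₁ − 1/d_o1 = 1/(30.4) − 1/(57.2) = 0.01541, so d_i1 = 64.88 cm.
The intermediate image is 64.88 cm to the right of lens 1, which lies 34.68 cm to the right of lens 2 — a virtual object — so d_o2 = −34.68 cm.
Lens 2 is diverging, so f₂ = −8.60 cm.
Lens 2: 1/d_i2 = 1/f₂ − 1/d_o2 = 1/(-8.60) − 1/(-34.68) = -0.08744, so d_i2 = -11.4 cm.
The final image is virtual, 11.4 cm to the left of lens 2 (overall magnification ≈ 0.37).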